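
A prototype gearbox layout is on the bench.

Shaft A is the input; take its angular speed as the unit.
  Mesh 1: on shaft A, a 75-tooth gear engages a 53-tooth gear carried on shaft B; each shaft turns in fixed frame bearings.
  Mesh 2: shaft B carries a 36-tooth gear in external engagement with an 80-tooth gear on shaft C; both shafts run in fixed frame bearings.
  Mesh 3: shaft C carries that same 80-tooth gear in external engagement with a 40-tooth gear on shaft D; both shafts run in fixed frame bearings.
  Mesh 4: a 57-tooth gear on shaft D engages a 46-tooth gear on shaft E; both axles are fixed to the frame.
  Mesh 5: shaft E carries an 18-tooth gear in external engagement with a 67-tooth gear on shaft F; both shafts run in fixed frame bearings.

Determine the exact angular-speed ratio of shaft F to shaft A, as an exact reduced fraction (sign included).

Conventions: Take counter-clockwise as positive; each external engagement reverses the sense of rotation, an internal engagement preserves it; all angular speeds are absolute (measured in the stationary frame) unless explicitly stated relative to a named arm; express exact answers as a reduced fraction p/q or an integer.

class = fixed-axis compound train [5 meshes; 5 ratios multiply, 5 sense flips]
mesh 1 [75T→53T]: running ratio 75/53, sense −
mesh 2 [36T→80T]: running ratio 135/212, sense +
mesh 3 [80T→40T]: running ratio 135/106, sense −
mesh 4 [57T→46T]: running ratio 7695/4876, sense +
mesh 5 [18T→67T]: running ratio 69255/163346, sense −
ω_out/ω_in = -69255/163346

-69255/163346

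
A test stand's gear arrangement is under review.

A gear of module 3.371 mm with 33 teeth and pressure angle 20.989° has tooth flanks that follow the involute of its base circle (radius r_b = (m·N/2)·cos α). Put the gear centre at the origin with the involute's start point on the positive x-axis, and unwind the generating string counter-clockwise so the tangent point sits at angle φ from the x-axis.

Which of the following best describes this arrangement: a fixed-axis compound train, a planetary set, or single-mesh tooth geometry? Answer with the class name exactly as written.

class = single-mesh tooth geometry [base-circle involute, m = 3.371, 33T]
classification: single-mesh tooth geometry

single-mesh tooth geometry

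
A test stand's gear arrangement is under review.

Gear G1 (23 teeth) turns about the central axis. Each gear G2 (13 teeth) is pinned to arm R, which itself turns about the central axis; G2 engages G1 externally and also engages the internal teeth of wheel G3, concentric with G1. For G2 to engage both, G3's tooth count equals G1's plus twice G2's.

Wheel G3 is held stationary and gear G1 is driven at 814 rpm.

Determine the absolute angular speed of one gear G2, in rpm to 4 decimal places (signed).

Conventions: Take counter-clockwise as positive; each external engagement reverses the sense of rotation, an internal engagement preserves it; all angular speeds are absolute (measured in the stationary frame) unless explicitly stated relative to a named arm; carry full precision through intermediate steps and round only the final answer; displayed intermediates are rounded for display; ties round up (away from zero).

-720.0769 rpm

class = planetary set [G3 = 23+2·13 = 49; Willis about the carrier]
normalise by the input: solve with ω_sun = 1, then scale by 814 rpm
ring teeth: 23 + 2·13 = 49
23(ω_sun−ω_arm) = −49(ω_ring−ω_arm),  ω_ring = 0, ω_sun = 1
23(1−ω_arm) = −49(0−ω_arm)  ⇒  72·ω_arm = 23  ⇒  ω_arm = 23/72
sun–planet mesh: 23·(1−23/72) = −13·(ω_p−ω_arm)  ⇒  ω_p−ω_arm = -1127/936
ω_p = 23/72 − 1127/936 = -23/26
scale: ω_p = -23/26 × 814 rpm = -720.0769 rpm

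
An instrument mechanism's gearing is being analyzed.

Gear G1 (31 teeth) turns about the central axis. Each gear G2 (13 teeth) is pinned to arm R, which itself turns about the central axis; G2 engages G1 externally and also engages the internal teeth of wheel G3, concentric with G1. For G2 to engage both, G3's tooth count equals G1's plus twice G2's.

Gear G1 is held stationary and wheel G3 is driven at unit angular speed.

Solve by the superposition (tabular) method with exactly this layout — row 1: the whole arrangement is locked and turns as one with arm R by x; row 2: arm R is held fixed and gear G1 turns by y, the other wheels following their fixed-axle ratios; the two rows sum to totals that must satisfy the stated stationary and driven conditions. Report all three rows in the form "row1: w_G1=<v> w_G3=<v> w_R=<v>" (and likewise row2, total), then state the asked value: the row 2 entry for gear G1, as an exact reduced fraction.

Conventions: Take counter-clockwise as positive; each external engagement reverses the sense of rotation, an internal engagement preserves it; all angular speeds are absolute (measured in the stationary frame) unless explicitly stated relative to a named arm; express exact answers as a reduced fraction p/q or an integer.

recognized (axles ride arm R): planetary set, 31/13/57 teeth
row 1: whole set turns with the arm by x
row 2: sun turns y, ring = −(31/57)·y, arm 0
boundary: total ω_sun = x + y = 0 and total ω_ring = x − (31/57)·y = 1  ⇒  y = -57/88, x = 57/88
row 2 ring = −(31/57)·(-57/88) = 31/88
totals (row 1 + row 2): sun 57/88 + (-57/88) = 0, ring 57/88 + 31/88 = 1, arm 57/88 + 0 = 57/88
asked cell (row2, sun) = -57/88

row1: w_G1=57/88 w_G3=57/88 w_R=57/88
row2: w_G1=-57/88 w_G3=31/88 w_R=0
total: w_G1=0 w_G3=1 w_R=57/88
asked value: -57/88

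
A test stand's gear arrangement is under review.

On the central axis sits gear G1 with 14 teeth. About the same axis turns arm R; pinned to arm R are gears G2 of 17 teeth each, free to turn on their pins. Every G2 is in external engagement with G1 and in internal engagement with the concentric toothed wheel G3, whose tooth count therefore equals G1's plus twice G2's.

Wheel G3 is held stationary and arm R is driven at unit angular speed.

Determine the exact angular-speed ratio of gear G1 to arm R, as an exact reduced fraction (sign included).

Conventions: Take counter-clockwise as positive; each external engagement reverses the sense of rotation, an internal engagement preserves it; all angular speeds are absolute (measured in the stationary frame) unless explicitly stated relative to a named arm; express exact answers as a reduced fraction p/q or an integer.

31/7

topology: planetary set — G1 14T / G2 17T / G3 48T, arm = carrier (Willis)
ring teeth: 14 + 2·17 = 48
14(ω_sun−ω_arm) = −48(ω_ring−ω_arm),  ω_ring = 0, ω_arm = 1
ω_sun = 1 − (48/14)(0−1) = 31/7
ω_out/ω_in = 31/7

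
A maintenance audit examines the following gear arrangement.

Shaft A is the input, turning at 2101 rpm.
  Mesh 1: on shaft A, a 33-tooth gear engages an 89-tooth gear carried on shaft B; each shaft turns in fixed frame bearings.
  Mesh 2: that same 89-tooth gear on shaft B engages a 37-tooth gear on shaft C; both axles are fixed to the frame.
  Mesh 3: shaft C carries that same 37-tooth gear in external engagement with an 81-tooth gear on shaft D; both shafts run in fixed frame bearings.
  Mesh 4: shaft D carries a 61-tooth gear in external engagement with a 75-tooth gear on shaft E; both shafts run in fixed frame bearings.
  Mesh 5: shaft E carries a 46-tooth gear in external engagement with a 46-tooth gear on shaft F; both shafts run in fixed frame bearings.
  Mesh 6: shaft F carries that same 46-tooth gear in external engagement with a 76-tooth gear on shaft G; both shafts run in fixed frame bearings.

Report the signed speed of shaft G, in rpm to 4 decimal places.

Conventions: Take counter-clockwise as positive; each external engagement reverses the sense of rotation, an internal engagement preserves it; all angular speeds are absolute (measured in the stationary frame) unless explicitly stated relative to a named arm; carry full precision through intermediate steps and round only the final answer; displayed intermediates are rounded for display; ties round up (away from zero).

+421.3740 rpm

6-mesh fixed-axis compound train (all bearings frame-fixed)
mesh 1 [33T→89T]: ω = 2101.0000×33/89 = 779.0225 rpm, sense flips to −
mesh 2 [89T→37T]: ω = 779.0225×89/37 = 1873.8649 rpm, sense flips to +
mesh 3 [37T→81T]: ω = 1873.8649×37/81 = 855.9630 rpm, sense flips to −
mesh 4 [61T→75T]: ω = 855.9630×61/75 = 696.1832 rpm, sense flips to +
mesh 5 [46T→46T]: ω = 696.1832×46/46 = 696.1832 rpm, sense flips to −
mesh 6 [46T→76T]: ω = 696.1832×46/76 = 421.3740 rpm, sense flips to +
signed output speed = +421.3740 rpm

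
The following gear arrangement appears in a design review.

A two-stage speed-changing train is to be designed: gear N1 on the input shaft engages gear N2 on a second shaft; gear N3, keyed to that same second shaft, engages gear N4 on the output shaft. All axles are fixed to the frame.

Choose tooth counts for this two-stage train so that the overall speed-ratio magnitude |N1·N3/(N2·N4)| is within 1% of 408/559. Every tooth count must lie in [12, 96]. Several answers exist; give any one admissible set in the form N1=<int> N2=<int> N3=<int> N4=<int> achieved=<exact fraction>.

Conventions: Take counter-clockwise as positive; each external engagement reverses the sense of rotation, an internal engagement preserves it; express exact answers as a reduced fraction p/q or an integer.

N1=12 N2=13 N3=34 N4=43 achieved=408/559

design class (target 408/559): fixed-axis compound train
target = 408/559 in lowest terms: an exact hit needs N1·N3 = k·408 and N2·N4 = k·559 for one integer k, every count in [12, 96]; additionally prefer no 1:1 stage (N1 ≠ N2, N3 ≠ N4)
k = 1: N1·N3 = 408 = 12·34, N2·N4 = 559 = 13·43
achieved = 12·34/(13·43) = 408/559; |achieved − target| = 0 ≤ 102/13975 ✓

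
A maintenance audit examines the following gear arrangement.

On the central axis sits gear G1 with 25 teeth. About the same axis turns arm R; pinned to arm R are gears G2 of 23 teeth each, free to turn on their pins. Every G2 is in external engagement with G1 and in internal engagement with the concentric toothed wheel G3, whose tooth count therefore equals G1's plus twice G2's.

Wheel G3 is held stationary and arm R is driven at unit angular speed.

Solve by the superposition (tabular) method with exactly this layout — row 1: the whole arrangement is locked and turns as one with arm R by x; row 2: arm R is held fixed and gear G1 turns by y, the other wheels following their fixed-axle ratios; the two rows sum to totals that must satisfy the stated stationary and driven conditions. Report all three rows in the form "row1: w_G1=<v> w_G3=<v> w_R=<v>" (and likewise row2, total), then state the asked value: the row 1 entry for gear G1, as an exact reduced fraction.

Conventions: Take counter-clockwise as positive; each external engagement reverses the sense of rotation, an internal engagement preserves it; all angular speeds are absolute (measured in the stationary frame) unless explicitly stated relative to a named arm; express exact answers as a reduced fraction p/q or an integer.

topology: planetary set — G1 25T / G2 23T / G3 71T, arm = carrier (Willis)
superposition row 1 [locked train]: every member turns x
row 2: sun turns y, ring = −(25/71)·y, arm 0
boundary: total ω_ring = x − (25/71)·y = 0 and total ω_arm = x = 1  ⇒  y = 71/25, x = 1
row 2 ring = −(25/71)·71/25 = -1
totals (row 1 + row 2): sun 1 + 71/25 = 96/25, ring 1 + (-1) = 0, arm 1 + 0 = 1
asked cell (row1, sun) = 1

row1: w_G1=1 w_G3=1 w_R=1
row2: w_G1=71/25 w_G3=-1 w_R=0
total: w_G1=96/25 w_G3=0 w_R=1
asked value: 1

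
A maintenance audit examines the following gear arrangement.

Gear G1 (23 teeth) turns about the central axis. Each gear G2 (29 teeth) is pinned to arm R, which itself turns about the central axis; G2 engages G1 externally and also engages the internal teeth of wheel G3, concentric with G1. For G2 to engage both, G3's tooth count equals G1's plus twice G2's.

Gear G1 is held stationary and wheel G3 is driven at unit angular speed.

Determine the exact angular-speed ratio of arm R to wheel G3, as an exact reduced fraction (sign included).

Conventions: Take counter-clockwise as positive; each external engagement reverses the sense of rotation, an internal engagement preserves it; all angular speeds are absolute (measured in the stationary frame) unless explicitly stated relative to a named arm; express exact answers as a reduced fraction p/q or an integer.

planetary set (23T centre, 29T on arm, 81T internal) — Willis relation
ring teeth: 23 + 2·29 = 81
23(ω_sun−ω_arm) = −81(ω_ring−ω_arm),  ω_sun = 0, ω_ring = 1
23(0−ω_arm) = −81(1−ω_arm)  ⇒  104·ω_arm = 81  ⇒  ω_arm = 81/104
ω_out/ω_in = 81/104

81/104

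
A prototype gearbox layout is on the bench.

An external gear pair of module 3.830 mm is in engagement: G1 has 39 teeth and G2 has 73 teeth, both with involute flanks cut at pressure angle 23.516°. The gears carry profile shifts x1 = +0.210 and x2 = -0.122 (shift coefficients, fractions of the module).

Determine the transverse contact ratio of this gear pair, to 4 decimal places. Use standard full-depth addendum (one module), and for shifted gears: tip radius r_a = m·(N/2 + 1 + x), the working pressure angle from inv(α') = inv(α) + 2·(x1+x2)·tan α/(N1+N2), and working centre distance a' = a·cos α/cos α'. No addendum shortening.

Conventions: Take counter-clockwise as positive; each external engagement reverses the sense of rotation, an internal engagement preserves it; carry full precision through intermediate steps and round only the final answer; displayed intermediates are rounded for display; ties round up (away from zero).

topology: single-mesh involute geometry — m = 3.830, 39T/73T pair
base radii: r_b1 = 68.482313, r_b2 = 128.184842
tip radii: r_a1 = 79.319300, r_a2 = 143.157740
inv(α') = inv(23.516°) + 2·(+0.210-0.122)·tan α/(39+73) = 0.02539664  ⇒  α' = 23.72090°
a' = a·cos α / cos α' = 214.4800·cos 23.516°/cos 23.72090° = 214.815659
action lengths: √(r_a1²−r_b1²) = 40.021547, √(r_a2²−r_b2²) = 63.739979
base pitch p_b = π·m·cos α = 11.033002
CR = (40.021547 + 63.739979 − 214.815659·sin 23.72090°)/11.033002 = 1.572111
contact ratio ≈ 1.5721

1.5721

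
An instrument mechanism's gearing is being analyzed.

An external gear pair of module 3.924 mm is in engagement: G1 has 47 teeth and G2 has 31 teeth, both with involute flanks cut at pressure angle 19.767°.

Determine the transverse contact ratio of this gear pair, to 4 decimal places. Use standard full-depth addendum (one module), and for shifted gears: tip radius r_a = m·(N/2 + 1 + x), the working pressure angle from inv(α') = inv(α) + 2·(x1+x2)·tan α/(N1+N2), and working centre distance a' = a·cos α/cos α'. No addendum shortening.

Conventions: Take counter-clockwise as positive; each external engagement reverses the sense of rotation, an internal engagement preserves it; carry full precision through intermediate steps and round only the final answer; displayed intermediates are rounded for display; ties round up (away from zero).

1.7136

recognized (one external pair, fixed centres): single-mesh tooth geometry, m = 3.924, N1 = 47, N2 = 31
base radii: r_b1 = 86.780356, r_b2 = 57.238107
tip radii: r_a1 = 96.138000, r_a2 = 64.746000
no profile shift: α' = α, a' = a
action lengths: √(r_a1²−r_b1²) = 41.372514, √(r_a2²−r_b2²) = 30.262908
base pitch p_b = π·m·cos α = 11.601214
CR = (41.372514 + 30.262908 − 153.036000·sin 19.76700°)/11.601214 = 1.713551
contact ratio ≈ 1.7136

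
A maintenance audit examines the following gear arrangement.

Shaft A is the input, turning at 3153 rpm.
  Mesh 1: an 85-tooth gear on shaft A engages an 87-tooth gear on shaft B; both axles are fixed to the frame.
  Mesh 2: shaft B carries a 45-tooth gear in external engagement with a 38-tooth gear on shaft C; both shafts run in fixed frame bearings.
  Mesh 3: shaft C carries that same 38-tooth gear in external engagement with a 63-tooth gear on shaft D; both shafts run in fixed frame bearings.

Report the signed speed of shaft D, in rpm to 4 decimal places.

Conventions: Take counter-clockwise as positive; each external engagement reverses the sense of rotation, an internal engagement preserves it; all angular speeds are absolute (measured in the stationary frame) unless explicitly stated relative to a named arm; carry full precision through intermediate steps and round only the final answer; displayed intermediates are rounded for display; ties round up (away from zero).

-2200.3695 rpm

topology: fixed-axis compound train — 3 meshes, A→D
mesh 1 [85T→87T]: ω = 3153.0000×85/87 = 3080.5172 rpm, sense flips to −
mesh 2 [45T→38T]: ω = 3080.5172×45/38 = 3647.9809 rpm, sense flips to +
mesh 3 [38T→63T]: ω = 3647.9809×38/63 = 2200.3695 rpm, sense flips to −
signed output speed = -2200.3695 rpm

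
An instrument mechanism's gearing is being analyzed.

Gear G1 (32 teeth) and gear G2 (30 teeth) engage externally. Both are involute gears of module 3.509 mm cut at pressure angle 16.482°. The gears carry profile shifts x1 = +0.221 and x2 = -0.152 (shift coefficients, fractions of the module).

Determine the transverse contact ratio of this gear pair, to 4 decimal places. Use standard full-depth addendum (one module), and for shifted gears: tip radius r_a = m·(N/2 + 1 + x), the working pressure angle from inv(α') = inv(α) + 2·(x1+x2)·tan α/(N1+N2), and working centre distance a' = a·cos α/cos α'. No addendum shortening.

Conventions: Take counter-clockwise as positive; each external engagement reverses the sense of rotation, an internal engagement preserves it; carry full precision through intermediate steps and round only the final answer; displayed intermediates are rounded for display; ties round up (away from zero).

single-mesh involute tooth geometry (32T engaging 30T at module 3.509)
base radii: r_b1 = 53.836982, r_b2 = 50.472171
tip radii: r_a1 = 60.428489, r_a2 = 55.610632
inv(α') = inv(16.482°) + 2·(+0.221-0.152)·tan α/(32+30) = 0.00886519  ⇒  α' = 16.90161°
a' = a·cos α / cos α' = 108.7790·cos 16.482°/cos 16.90161° = 109.018149
action lengths: √(r_a1²−r_b1²) = 27.444155, √(r_a2²−r_b2²) = 23.347428
base pitch p_b = π·m·cos α = 10.570867
CR = (27.444155 + 23.347428 − 109.018149·sin 16.90161°)/10.570867 = 1.806553
contact ratio ≈ 1.8066

1.8066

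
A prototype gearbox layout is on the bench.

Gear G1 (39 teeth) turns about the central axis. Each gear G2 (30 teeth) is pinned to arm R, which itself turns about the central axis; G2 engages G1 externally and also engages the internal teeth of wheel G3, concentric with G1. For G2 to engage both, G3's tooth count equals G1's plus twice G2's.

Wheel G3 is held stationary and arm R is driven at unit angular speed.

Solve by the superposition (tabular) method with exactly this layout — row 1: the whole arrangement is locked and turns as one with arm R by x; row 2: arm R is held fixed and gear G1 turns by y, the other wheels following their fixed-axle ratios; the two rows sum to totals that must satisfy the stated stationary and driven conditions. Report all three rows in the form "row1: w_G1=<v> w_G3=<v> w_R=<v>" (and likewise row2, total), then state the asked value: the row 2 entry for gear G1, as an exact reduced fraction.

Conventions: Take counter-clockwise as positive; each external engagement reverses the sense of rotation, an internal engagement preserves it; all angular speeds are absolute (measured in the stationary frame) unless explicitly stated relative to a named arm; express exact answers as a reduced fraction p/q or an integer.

recognized (axles ride arm R): planetary set, 39/30/99 teeth
row 1 — lock + rotate with arm: ω_sun = ω_ring = ω_arm = x
row 2: sun turns y, ring = −(39/99)·y, arm 0
boundary: total ω_ring = x − (39/99)·y = 0 and total ω_arm = x = 1  ⇒  y = 33/13, x = 1
row 2 ring = −(39/99)·33/13 = -1
totals (row 1 + row 2): sun 1 + 33/13 = 46/13, ring 1 + (-1) = 0, arm 1 + 0 = 1
asked cell (row2, sun) = 33/13

row1: w_G1=1 w_G3=1 w_R=1
row2: w_G1=33/13 w_G3=-1 w_R=0
total: w_G1=46/13 w_G3=0 w_R=1
asked value: 33/13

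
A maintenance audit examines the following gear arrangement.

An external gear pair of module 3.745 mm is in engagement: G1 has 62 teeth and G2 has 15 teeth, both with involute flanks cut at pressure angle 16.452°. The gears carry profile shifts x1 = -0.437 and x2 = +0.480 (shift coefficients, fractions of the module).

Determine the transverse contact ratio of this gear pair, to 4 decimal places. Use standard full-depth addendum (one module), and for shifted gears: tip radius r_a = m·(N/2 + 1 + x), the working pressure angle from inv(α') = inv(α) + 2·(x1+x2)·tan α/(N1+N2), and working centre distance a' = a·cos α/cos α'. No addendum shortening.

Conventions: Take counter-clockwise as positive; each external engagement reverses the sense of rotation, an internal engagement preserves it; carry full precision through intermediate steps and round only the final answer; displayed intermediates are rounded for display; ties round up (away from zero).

1.6329

recognized (one external pair, fixed centres): single-mesh tooth geometry, m = 3.745, N1 = 62, N2 = 15
base radii: r_b1 = 111.341761, r_b2 = 26.937523
tip radii: r_a1 = 118.203435, r_a2 = 33.630100
inv(α') = inv(16.452°) + 2·(-0.437+0.480)·tan α/(62+15) = 0.00849071  ⇒  α' = 16.66575°
a' = a·cos α / cos α' = 144.1825·cos 16.452°/cos 16.66575° = 144.342522
action lengths: √(r_a1²−r_b1²) = 39.687079, √(r_a2²−r_b2²) = 20.133392
base pitch p_b = π·m·cos α = 11.283563
CR = (39.687079 + 20.133392 − 144.342522·sin 16.66575°)/11.283563 = 1.632887
contact ratio ≈ 1.6329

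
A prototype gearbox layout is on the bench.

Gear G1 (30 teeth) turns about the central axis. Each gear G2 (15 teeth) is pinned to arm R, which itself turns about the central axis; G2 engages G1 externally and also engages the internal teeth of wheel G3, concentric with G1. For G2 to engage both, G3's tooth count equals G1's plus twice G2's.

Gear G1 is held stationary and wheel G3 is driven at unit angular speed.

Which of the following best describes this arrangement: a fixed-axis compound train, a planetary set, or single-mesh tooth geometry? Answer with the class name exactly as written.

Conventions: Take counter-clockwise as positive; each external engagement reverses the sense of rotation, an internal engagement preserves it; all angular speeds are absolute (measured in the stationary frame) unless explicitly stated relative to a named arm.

planetary set (30T centre, 15T on arm, 60T internal) — Willis relation
classification: planetary set

planetary set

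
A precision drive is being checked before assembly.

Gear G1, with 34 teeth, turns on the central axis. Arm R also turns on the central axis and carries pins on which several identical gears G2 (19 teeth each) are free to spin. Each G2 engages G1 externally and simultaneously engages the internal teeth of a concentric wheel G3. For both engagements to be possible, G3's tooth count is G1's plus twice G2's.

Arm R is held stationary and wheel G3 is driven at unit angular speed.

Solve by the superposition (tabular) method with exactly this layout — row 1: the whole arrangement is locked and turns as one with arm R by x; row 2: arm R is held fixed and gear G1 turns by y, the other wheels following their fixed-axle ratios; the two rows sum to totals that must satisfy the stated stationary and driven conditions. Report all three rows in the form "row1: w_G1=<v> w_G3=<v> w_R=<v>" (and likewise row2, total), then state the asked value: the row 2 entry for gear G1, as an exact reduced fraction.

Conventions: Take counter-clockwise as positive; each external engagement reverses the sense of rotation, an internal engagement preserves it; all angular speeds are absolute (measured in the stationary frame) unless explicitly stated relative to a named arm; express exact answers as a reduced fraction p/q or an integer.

row1: w_G1=0 w_G3=0 w_R=0
row2: w_G1=-36/17 w_G3=1 w_R=0
total: w_G1=-36/17 w_G3=1 w_R=0
asked value: -36/17

topology: planetary set — G1 34T / G2 19T / G3 72T, arm = carrier (Willis)
row 1 — lock + rotate with arm: ω_sun = ω_ring = ω_arm = x
row 2 (arm held, sun turns y): ω_ring = −(34/72)·y, ω_arm = 0
boundary: total ω_arm = x = 0 and total ω_ring = x − (34/72)·y = 1  ⇒  y = -36/17, x = 0
row 2 ring = −(34/72)·(-36/17) = 1
totals (row 1 + row 2): sun 0 + (-36/17) = -36/17, ring 0 + 1 = 1, arm 0 + 0 = 0
asked cell (row2, sun) = -36/17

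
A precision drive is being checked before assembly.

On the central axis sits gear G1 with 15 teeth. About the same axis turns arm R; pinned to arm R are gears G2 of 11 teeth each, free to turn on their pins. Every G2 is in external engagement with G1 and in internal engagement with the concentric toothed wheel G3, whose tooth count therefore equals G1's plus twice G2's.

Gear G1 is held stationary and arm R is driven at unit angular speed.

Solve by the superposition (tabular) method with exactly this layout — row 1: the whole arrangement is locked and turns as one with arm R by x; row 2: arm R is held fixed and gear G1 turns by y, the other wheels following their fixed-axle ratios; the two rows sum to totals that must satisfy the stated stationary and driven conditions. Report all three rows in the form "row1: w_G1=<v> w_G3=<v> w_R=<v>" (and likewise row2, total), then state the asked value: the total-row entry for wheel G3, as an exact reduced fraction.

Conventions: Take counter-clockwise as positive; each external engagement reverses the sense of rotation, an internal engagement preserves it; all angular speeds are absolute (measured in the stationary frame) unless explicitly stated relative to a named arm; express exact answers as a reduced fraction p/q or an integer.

row1: w_G1=1 w_G3=1 w_R=1
row2: w_G1=-1 w_G3=15/37 w_R=0
total: w_G1=0 w_G3=52/37 w_R=1
asked value: 52/37

recognized (axles ride arm R): planetary set, 15/11/37 teeth
superposition row 1 [locked train]: every member turns x
row 2 (arm held, sun turns y): ω_ring = −(15/37)·y, ω_arm = 0
boundary: total ω_sun = x + y = 0 and total ω_arm = x = 1  ⇒  y = -1, x = 1
row 2 ring = −(15/37)·(-1) = 15/37
totals (row 1 + row 2): sun 1 + (-1) = 0, ring 1 + 15/37 = 52/37, arm 1 + 0 = 1
asked cell (total, ring) = 52/37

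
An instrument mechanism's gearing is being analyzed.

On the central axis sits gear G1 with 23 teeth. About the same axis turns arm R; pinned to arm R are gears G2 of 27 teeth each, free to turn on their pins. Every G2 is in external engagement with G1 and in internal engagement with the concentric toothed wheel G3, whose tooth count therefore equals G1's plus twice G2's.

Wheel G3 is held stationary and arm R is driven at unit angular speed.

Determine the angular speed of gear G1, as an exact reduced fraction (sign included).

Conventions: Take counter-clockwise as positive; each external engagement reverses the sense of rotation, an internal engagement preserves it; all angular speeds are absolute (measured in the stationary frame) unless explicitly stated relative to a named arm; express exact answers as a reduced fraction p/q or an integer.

100/23

planetary set (23T centre, 27T on arm, 77T internal) — Willis relation
ring teeth: 23 + 2·27 = 77
23(ω_sun−ω_arm) = −77(ω_ring−ω_arm),  ω_ring = 0, ω_arm = 1
ω_sun = 1 − (77/23)(0−1) = 100/23
exact speed ratio = 100/23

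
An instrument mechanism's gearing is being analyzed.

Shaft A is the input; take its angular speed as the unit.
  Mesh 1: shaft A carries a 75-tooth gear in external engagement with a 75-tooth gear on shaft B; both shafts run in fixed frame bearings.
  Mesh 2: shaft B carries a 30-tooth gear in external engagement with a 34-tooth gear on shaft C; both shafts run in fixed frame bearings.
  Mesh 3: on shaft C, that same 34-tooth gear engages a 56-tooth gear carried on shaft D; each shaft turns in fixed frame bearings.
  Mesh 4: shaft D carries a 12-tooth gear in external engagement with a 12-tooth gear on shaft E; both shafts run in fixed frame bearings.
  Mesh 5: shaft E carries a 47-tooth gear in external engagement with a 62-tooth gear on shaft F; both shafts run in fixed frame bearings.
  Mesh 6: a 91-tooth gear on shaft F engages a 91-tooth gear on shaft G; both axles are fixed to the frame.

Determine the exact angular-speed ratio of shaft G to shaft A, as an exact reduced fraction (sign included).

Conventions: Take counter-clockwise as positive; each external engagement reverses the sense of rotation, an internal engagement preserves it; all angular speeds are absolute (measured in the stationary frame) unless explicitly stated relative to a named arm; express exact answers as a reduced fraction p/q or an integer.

class = fixed-axis compound train [6 meshes; 6 ratios multiply, 6 sense flips]
mesh 1 [75T→75T]: running ratio 1, sense −
mesh 2 [30T→34T]: running ratio 15/17, sense +
mesh 3 [34T→56T]: running ratio 15/28, sense −
mesh 4 [12T→12T]: running ratio 15/28, sense +
mesh 5 [47T→62T]: running ratio 705/1736, sense −
mesh 6 [91T→91T]: running ratio 705/1736, sense +
ω_out/ω_in = 705/1736

705/1736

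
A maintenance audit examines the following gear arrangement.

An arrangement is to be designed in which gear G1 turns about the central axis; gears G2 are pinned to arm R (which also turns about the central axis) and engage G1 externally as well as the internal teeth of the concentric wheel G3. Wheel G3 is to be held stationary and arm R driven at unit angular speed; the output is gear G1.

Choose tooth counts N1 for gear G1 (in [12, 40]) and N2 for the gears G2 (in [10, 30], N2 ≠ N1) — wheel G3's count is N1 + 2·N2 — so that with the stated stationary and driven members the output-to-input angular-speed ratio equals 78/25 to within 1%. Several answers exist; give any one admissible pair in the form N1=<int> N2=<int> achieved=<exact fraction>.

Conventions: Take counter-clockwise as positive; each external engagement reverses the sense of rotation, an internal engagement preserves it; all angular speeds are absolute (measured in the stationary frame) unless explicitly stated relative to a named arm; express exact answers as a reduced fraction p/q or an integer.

topology: planetary set — design target 78/25, arm = carrier (Willis)
Willis with ω_ring = 0: ω_sun/ω_arm = (N1+N3)/N1; set equal to 78/25  ⇒  N3/N1 = 78/25 − 1 = 53/25
N3 = N1 + 2·N2  ⇒  N2/N1 = (N3/N1 − 1)/2 = (53/25 − 1)/2 = 14/25
smallest multiple with N1 ≥ 12 and N2 ≥ 10: k = 1  ⇒  N1 = 1·25 = 25, N2 = 1·14 = 14 (N1 ≤ 40, N2 ≤ 30, N2 ≠ N1 ✓), N3 = 25 + 2·14 = 53
check: (N1+N3)/N1 with N1 = 25, N3 = 53 gives 78/25; |achieved − target| = 0 ≤ 39/1250 ✓

N1=25 N2=14 achieved=78/25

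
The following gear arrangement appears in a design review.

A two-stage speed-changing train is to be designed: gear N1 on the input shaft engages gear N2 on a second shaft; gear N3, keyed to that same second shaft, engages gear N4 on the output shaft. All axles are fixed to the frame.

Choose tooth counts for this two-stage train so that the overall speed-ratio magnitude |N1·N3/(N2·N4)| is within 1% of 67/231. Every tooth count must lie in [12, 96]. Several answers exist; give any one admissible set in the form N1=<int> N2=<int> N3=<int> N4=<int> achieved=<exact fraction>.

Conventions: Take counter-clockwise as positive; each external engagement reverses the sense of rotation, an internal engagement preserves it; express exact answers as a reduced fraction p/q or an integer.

design class (target 67/231): fixed-axis compound train
target = 67/231 in lowest terms: an exact hit needs N1·N3 = k·67 and N2·N4 = k·231 for one integer k, every count in [12, 96]; additionally prefer no 1:1 stage (N1 ≠ N2, N3 ≠ N4)
k = 1…11: no 1:1-free in-range split of k·67 and k·231 into factor pairs; take k = 12
k = 12: N1·N3 = 804 = 12·67, N2·N4 = 2772 = 33·84
achieved = 12·67/(33·84) = 67/231; |achieved − target| = 0 ≤ 67/23100 ✓

N1=12 N2=33 N3=67 N4=84 achieved=67/231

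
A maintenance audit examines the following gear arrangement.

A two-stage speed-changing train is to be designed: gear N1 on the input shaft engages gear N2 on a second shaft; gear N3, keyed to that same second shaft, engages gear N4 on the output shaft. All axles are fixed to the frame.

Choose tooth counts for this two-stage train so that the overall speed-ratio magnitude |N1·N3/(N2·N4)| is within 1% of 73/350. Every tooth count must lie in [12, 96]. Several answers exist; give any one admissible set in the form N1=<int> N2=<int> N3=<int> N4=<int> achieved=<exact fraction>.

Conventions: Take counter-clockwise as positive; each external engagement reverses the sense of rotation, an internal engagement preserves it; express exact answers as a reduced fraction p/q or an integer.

N1=12 N2=50 N3=73 N4=84 achieved=73/350

class = fixed-axis compound train [2-stage, 73/350 wanted]
target = 73/350 in lowest terms: an exact hit needs N1·N3 = k·73 and N2·N4 = k·350 for one integer k, every count in [12, 96]; additionally prefer no 1:1 stage (N1 ≠ N2, N3 ≠ N4)
k = 1…11: no 1:1-free in-range split of k·73 and k·350 into factor pairs; take k = 12
k = 12: N1·N3 = 876 = 12·73, N2·N4 = 4200 = 50·84
achieved = 12·73/(50·84) = 73/350; |achieved − target| = 0 ≤ 73/35000 ✓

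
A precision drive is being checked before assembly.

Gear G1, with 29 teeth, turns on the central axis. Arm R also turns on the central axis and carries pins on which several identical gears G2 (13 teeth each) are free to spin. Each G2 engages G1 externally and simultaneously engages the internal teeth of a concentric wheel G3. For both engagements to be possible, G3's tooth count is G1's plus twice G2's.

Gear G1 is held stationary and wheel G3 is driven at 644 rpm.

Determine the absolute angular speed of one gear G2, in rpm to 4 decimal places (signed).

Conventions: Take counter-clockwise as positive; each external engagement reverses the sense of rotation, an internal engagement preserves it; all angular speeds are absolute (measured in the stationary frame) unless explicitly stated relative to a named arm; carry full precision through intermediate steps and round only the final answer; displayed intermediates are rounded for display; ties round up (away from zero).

recognized (axles ride arm R): planetary set, 29/13/55 teeth
normalise by the input: solve with ω_ring = 1, then scale by 644 rpm
ring teeth: 29 + 2·13 = 55
29(ω_sun−ω_arm) = −55(ω_ring−ω_arm),  ω_sun = 0, ω_ring = 1
29(0−ω_arm) = −55(1−ω_arm)  ⇒  84·ω_arm = 55  ⇒  ω_arm = 55/84
sun–planet mesh: 29·(0−55/84) = −13·(ω_p−ω_arm)  ⇒  ω_p−ω_arm = 1595/1092
ω_p = 55/84 + 1595/1092 = 55/26
scale: ω_p = 55/26 × 644 rpm = +1362.3077 rpm

+1362.3077 rpm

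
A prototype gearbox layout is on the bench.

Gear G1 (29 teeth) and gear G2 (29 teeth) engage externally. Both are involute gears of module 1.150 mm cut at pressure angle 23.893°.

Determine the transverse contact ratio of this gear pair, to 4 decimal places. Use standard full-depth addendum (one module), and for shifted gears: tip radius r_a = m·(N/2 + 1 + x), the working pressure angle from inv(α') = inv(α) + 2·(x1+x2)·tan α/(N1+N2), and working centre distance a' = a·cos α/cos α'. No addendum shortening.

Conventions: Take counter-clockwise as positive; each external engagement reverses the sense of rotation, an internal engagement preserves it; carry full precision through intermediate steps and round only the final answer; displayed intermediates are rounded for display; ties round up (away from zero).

1.5024

topology: single-mesh involute geometry — m = 1.150, 29T/29T pair
base radii: r_b1 = 15.246010, r_b2 = 15.246010
tip radii: r_a1 = 17.825000, r_a2 = 17.825000
no profile shift: α' = α, a' = a
action lengths: √(r_a1²−r_b1²) = 9.235248, √(r_a2²−r_b2²) = 9.235248
base pitch p_b = π·m·cos α = 3.303224
CR = (9.235248 + 9.235248 − 33.350000·sin 23.89300°)/3.303224 = 1.502395
contact ratio ≈ 1.5024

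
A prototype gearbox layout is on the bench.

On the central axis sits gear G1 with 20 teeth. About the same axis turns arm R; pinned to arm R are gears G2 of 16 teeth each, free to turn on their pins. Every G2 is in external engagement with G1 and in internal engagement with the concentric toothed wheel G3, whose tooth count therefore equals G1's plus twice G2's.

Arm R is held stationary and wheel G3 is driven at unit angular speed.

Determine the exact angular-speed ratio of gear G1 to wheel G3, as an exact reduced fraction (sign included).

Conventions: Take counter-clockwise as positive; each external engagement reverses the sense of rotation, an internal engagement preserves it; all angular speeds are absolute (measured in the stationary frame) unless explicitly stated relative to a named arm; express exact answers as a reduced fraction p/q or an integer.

-13/5

topology: planetary set — G1 20T / G2 16T / G3 52T, arm = carrier (Willis)
ring teeth: 20 + 2·16 = 52
20(ω_sun−ω_arm) = −52(ω_ring−ω_arm),  ω_arm = 0, ω_ring = 1
ω_sun = 0 − (52/20)(1−0) = -13/5
ω_out/ω_in = -13/5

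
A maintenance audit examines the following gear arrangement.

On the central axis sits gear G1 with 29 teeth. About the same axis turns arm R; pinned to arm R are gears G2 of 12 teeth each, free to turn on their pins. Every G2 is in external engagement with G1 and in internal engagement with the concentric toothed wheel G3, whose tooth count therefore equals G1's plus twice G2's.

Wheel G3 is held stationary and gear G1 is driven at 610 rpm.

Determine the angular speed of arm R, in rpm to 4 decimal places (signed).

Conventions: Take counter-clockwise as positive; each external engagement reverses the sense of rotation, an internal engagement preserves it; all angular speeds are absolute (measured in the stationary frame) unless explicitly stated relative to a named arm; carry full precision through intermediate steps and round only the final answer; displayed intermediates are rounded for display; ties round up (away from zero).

+215.7317 rpm

class = planetary set [G3 = 29+2·12 = 53; Willis about the carrier]
normalise by the input: solve with ω_sun = 1, then scale by 610 rpm
ring teeth: 29 + 2·12 = 53
29(ω_sun−ω_arm) = −53(ω_ring−ω_arm),  ω_ring = 0, ω_sun = 1
29(1−ω_arm) = −53(0−ω_arm)  ⇒  82·ω_arm = 29  ⇒  ω_arm = 29/82
scale: ω_arm = 29/82 × 610 rpm = +215.7317 rpm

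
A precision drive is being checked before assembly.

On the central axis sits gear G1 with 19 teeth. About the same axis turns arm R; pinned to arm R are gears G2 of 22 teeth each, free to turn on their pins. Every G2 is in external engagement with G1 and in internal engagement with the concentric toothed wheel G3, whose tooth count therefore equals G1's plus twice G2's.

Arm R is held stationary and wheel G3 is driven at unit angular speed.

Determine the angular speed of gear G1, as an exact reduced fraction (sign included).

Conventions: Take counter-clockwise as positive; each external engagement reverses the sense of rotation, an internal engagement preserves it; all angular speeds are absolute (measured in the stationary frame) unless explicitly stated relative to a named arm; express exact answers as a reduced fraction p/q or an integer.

-63/19

planetary set (19T centre, 22T on arm, 63T internal) — Willis relation
ring teeth: 19 + 2·22 = 63
19(ω_sun−ω_arm) = −63(ω_ring−ω_arm),  ω_arm = 0, ω_ring = 1
ω_sun = 0 − (63/19)(1−0) = -63/19
exact speed ratio = -63/19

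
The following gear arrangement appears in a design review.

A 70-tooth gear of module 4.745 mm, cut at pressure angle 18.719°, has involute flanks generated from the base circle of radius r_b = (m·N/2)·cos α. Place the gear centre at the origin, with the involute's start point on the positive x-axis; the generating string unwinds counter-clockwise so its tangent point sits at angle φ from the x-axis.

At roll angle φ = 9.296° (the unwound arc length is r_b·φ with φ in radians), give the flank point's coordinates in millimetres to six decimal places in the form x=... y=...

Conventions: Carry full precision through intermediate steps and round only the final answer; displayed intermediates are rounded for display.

topology: single-mesh involute geometry — m = 4.745, N = 70
pitch radius r_p = m·N/2 = 4.745·70/2 = 166.075000
base radius r_b = r_p·cos α = 166.075000·cos 18.719° = 157.290281
roll angle φ = 9.296° = 0.16224581 rad
x = r_b·(cos φ + φ·sin φ) = 159.346908
y = r_b·(sin φ − φ·cos φ) = 0.223335

x=159.346908 y=0.223335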